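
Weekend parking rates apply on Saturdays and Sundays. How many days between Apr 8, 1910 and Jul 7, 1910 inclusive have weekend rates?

Apr 8, 1910 is a Friday.
That's 91 days from start to end, counting both.
91 = 7 × 13, so the span is exactly 13 full weeks.
Each full week contributes 2 weekend days (Sat, Sun): 13 × 2 = 26.
Total: 26.

26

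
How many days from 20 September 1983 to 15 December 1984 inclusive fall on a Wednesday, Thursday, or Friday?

195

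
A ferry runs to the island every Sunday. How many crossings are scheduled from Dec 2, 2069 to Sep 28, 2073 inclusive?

199

Dec 2, 2069 is a Monday.
From Dec 2, 2069 to Sep 28, 2073 is 1397 days inclusive.
1397 = 7 × 199 + 4, so there are 199 full weeks plus 4 extra days.
Each full week contributes one Sunday: 199 so far.
The 4 extra days are Mon, Tue, Wed, Thu — none qualify.
Total: 199 + 0 = 199.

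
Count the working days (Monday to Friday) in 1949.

260

1949-01-01 is a Saturday.
The range spans 365 days (inclusive of both endpoints).
365 = 7 × 52 + 1, so there are 52 full weeks plus 1 extra day.
Each full week contributes 5 weekdays (Mon–Fri): 52 × 5 = 260.
The 1 extra day is Saturday — none qualify.
Total: 260 + 0 = 260.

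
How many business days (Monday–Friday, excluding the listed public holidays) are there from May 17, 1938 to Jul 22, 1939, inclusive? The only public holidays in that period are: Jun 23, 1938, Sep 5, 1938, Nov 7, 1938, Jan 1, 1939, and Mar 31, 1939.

May 17, 1938 is a Tuesday.
The range spans 432 days (inclusive of both endpoints).
432 = 7 × 61 + 5, so there are 61 full weeks plus 5 extra days.
Each full week contributes 5 weekdays (Mon–Fri): 61 × 5 = 305.
The 5 extra days are Tue, Wed, Thu, Fri, Sat — 4 of them qualify.
Total: 305 + 4 = 309.
Holidays: Jun 23, 1938 (Thu); Sep 5, 1938 (Mon); Nov 7, 1938 (Mon); Jan 1, 1939 (Sun); Mar 31, 1939 (Fri).
4 of the 5 holidays fall on weekdays; the rest are weekends and were already excluded.
Business days: 309 − 4 = 305.

305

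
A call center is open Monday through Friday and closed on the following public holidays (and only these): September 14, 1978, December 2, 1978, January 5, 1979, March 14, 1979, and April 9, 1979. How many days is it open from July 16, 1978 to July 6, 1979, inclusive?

251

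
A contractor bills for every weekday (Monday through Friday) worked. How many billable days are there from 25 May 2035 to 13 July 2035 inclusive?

36

25 May 2035 is a Friday.
From 25 May 2035 to 13 July 2035 is 50 days inclusive.
50 = 7 × 7 + 1, so there are 7 full weeks plus 1 extra day.
Each full week contributes 5 weekdays (Mon–Fri): 7 × 5 = 35.
The 1 extra day is Friday — 1 of them qualifies.
Total: 35 + 1 = 36.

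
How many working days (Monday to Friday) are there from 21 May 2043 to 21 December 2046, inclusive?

937

21 May 2043 is a Thursday.
From 21 May 2043 to 21 December 2046 is 1311 days inclusive.
1311 = 7 × 187 + 2, so there are 187 full weeks plus 2 extra days.
Each full week contributes 5 weekdays (Mon–Fri): 187 × 5 = 935.
The 2 extra days are Thu, Fri — 2 of them qualify.
Total: 935 + 2 = 937.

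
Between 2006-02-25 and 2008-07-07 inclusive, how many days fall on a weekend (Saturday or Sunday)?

2006-02-25 is a Saturday.
From 2006-02-25 to 2008-07-07 is 864 days inclusive.
864 = 7 × 123 + 3, so there are 123 full weeks plus 3 extra days.
Each full week contributes 2 weekend days (Sat, Sun): 123 × 2 = 246.
The 3 extra days are Sat, Sun, Mon — 2 of them qualify.
Total: 246 + 2 = 248.

248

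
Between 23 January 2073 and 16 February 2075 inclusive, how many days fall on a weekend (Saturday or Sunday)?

215

23 January 2073 is a Monday.
That's 755 days from start to end, counting both.
755 = 7 × 107 + 6, so there are 107 full weeks plus 6 extra days.
Each full week contributes 2 weekend days (Sat, Sun): 107 × 2 = 214.
The 6 extra days are Monday, Tuesday, Wednesday, Thursday, Friday, Saturday — 1 of them qualifies.
Total: 214 + 1 = 215.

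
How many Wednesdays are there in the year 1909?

Jan 1, 1909 is a Friday.
That's 365 days from start to end, counting both.
365 = 7 × 52 + 1, so there are 52 full weeks plus 1 extra day.
Each full week contributes one Wednesday: 52 so far.
The 1 extra day is Fri — none qualify.
Total: 52 + 0 = 52.

52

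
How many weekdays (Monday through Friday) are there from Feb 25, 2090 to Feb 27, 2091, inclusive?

Feb 25, 2090 is a Saturday.
From Feb 25, 2090 to Feb 27, 2091 is 368 days inclusive.
368 = 7 × 52 + 4, so there are 52 full weeks plus 4 extra days.
Each full week contributes 5 weekdays (Mon–Fri): 52 × 5 = 260.
The 4 extra days are Sat, Sun, Mon, Tue — 2 of them qualify.
Total: 260 + 2 = 262.

262 weekdays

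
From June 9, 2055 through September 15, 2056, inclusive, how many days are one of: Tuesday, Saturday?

June 9, 2055 is a Wednesday.
The range spans 465 days (inclusive of both endpoints).
465 = 7 × 66 + 3, so there are 66 full weeks plus 3 extra days.
Each full week contributes 2 days from the set (Tue, Sat): 66 × 2 = 132.
The 3 extra days are Wednesday, Thursday, Friday — none qualify.
Total: 132 + 0 = 132.

132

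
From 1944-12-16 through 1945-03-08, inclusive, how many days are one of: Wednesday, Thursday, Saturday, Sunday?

48

1944-12-16 is a Saturday.
From 1944-12-16 to 1945-03-08 is 83 days inclusive.
83 = 7 × 11 + 6, so there are 11 full weeks plus 6 extra days.
Each full week contributes 4 days from the set (Wed, Thu, Sat, Sun): 11 × 4 = 44.
The 6 extra days are Sat, Sun, Mon, Tue, Wed, Thu — 4 of them qualify.
Total: 44 + 4 = 48.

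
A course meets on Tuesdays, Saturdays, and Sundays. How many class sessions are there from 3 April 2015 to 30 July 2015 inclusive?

51

3 April 2015 is a Friday.
That's 119 days from start to end, counting both.
119 = 7 × 17, so the span is exactly 17 full weeks.
Each full week contributes 3 days from the set (Tue, Sat, Sun): 17 × 3 = 51.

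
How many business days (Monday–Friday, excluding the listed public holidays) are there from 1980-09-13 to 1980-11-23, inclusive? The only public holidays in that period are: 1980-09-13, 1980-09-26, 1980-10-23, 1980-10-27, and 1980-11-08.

1980-09-13 is a Saturday.
The range spans 72 days (inclusive of both endpoints).
72 = 7 × 10 + 2, so there are 10 full weeks plus 2 extra days.
Each full week contributes 5 weekdays (Mon–Fri): 10 × 5 = 50.
The 2 extra days are Saturday, Sunday — none qualify.
Total: 50 + 0 = 50.
Holidays: 1980-09-13 (Sat); 1980-09-26 (Fri); 1980-10-23 (Thu); 1980-10-27 (Mon); 1980-11-08 (Sat).
3 of the 5 holidays fall on weekdays; the rest are weekends and were already excluded.
Business days: 50 − 3 = 47.

47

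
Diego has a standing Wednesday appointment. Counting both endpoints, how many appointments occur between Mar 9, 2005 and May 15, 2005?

10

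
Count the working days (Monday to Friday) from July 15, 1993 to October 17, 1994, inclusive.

328

July 15, 1993 is a Thursday.
The range spans 460 days (inclusive of both endpoints).
460 = 7 × 65 + 5, so there are 65 full weeks plus 5 extra days.
Each full week contributes 5 weekdays (Mon–Fri): 65 × 5 = 325.
The 5 extra days are Thursday, Friday, Saturday, Sunday, Monday — 3 of them qualify.
Total: 325 + 3 = 328.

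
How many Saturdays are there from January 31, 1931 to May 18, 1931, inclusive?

January 31, 1931 is a Saturday.
The range spans 108 days (inclusive of both endpoints).
108 = 7 × 15 + 3, so there are 15 full weeks plus 3 extra days.
Each full week contributes one Saturday: 15 so far.
The 3 extra days are Sat, Sun, Mon — 1 of them qualifies.
Total: 15 + 1 = 16.

16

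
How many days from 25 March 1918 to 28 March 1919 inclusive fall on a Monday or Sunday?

105

25 March 1918 is a Monday.
That's 369 days from start to end, counting both.
369 = 7 × 52 + 5, so there are 52 full weeks plus 5 extra days.
Each full week contributes 2 days from the set (Mon, Sun): 52 × 2 = 104.
The 5 extra days are Mon, Tue, Wed, Thu, Fri — 1 of them qualifies.
Total: 104 + 1 = 105.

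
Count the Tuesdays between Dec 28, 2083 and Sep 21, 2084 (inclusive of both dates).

Dec 28, 2083 is a Tuesday.
That's 269 days from start to end, counting both.
269 = 7 × 38 + 3, so there are 38 full weeks plus 3 extra days.
Each full week contributes one Tuesday: 38 so far.
The 3 extra days are Tuesday, Wednesday, Thursday — 1 of them qualifies.
Total: 38 + 1 = 39.

39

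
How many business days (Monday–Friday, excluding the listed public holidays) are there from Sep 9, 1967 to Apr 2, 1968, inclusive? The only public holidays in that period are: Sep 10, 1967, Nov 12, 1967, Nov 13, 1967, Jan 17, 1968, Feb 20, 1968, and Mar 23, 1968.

Sep 9, 1967 is a Saturday.
That's 207 days from start to end, counting both.
207 = 7 × 29 + 4, so there are 29 full weeks plus 4 extra days.
Each full week contributes 5 weekdays (Mon–Fri): 29 × 5 = 145.
The 4 extra days are Saturday, Sunday, Monday, Tuesday — 2 of them qualify.
Total: 145 + 2 = 147.
Holidays: Sep 10, 1967 (Sun); Nov 12, 1967 (Sun); Nov 13, 1967 (Mon); Jan 17, 1968 (Wed); Feb 20, 1968 (Tue); Mar 23, 1968 (Sat).
3 of the 6 holidays fall on weekdays; the rest are weekends and were already excluded.
Business days: 147 − 3 = 144.

144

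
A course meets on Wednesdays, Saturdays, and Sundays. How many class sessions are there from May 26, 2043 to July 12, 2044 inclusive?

177

May 26, 2043 is a Tuesday.
The range spans 414 days (inclusive of both endpoints).
414 = 7 × 59 + 1, so there are 59 full weeks plus 1 extra day.
Each full week contributes 3 days from the set (Wed, Sat, Sun): 59 × 3 = 177.
The 1 extra day is Tue — none qualify.
Total: 177 + 0 = 177.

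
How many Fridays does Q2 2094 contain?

13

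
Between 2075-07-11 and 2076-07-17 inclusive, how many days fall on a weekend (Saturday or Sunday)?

106

2075-07-11 is a Thursday.
The range spans 373 days (inclusive of both endpoints).
373 = 7 × 53 + 2, so there are 53 full weeks plus 2 extra days.
Each full week contributes 2 weekend days (Sat, Sun): 53 × 2 = 106.
The 2 extra days are Thu, Fri — none qualify.
Total: 106 + 0 = 106.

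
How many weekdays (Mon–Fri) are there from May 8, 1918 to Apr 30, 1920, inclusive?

518 weekdays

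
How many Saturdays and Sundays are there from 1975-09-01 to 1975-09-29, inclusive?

1975-09-01 is a Monday.
The range spans 29 days (inclusive of both endpoints).
29 = 7 × 4 + 1, so there are 4 full weeks plus 1 extra day.
Each full week contributes 2 weekend days (Sat, Sun): 4 × 2 = 8.
The 1 extra day is Mon — none qualify.
Total: 8 + 0 = 8.

8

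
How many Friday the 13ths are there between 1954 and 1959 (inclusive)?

11

Friday-the-13ths by year:
1954: Aug
1955: May
1956: Jan, Apr, Jul
1957: Sep, Dec
1958: Jun
1959: Feb, Mar, Nov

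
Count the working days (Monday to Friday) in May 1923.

23 weekdays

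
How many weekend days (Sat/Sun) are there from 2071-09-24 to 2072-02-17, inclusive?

2071-09-24 is a Thursday.
From 2071-09-24 to 2072-02-17 is 147 days inclusive.
147 = 7 × 21, so the span is exactly 21 full weeks.
Each full week contributes 2 weekend days (Sat, Sun): 21 × 2 = 42.
Total: 42.

42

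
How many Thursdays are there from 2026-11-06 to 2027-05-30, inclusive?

29

2026-11-06 is a Friday.
The range spans 206 days (inclusive of both endpoints).
206 = 7 × 29 + 3, so there are 29 full weeks plus 3 extra days.
Each full week contributes one Thursday: 29 so far.
The 3 extra days are Fri, Sat, Sun — none qualify.
Total: 29 + 0 = 29.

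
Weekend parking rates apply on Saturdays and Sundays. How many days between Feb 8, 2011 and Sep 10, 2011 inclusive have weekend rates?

Feb 8, 2011 is a Tuesday.
That's 215 days from start to end, counting both.
215 = 7 × 30 + 5, so there are 30 full weeks plus 5 extra days.
Each full week contributes 2 weekend days (Sat, Sun): 30 × 2 = 60.
The 5 extra days are Tuesday, Wednesday, Thursday, Friday, Saturday — 1 of them qualifies.
Total: 60 + 1 = 61.

61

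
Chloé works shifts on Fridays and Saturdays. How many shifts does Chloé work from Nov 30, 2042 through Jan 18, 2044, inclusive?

118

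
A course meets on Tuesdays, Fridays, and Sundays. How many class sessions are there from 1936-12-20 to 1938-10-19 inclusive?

287

1936-12-20 is a Sunday.
The range spans 669 days (inclusive of both endpoints).
669 = 7 × 95 + 4, so there are 95 full weeks plus 4 extra days.
Each full week contributes 3 days from the set (Tue, Fri, Sun): 95 × 3 = 285.
The 4 extra days are Sun, Mon, Tue, Wed — 2 of them qualify.
Total: 285 + 2 = 287.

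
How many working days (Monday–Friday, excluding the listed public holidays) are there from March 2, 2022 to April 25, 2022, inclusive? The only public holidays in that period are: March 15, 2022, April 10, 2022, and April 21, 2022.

37 working days

March 2, 2022 is a Wednesday.
From March 2, 2022 to April 25, 2022 is 55 days inclusive.
55 = 7 × 7 + 6, so there are 7 full weeks plus 6 extra days.
Each full week contributes 5 weekdays (Mon–Fri): 7 × 5 = 35.
The 6 extra days are Wed, Thu, Fri, Sat, Sun, Mon — 4 of them qualify.
Total: 35 + 4 = 39.
Holidays: March 15, 2022 (Tue); April 10, 2022 (Sun); April 21, 2022 (Thu).
2 of the 3 holidays fall on weekdays; the rest are weekends and were already excluded.
Business days: 39 − 2 = 37.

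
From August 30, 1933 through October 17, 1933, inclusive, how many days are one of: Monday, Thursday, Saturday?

August 30, 1933 is a Wednesday.
From August 30, 1933 to October 17, 1933 is 49 days inclusive.
49 = 7 × 7, so the span is exactly 7 full weeks.
Each full week contributes 3 days from the set (Mon, Thu, Sat): 7 × 3 = 21.
Total: 21.

21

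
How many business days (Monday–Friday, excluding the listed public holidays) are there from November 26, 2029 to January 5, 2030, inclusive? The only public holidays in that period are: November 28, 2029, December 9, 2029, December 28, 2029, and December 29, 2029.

28 business days

November 26, 2029 is a Monday.
From November 26, 2029 to January 5, 2030 is 41 days inclusive.
41 = 7 × 5 + 6, so there are 5 full weeks plus 6 extra days.
Each full week contributes 5 weekdays (Mon–Fri): 5 × 5 = 25.
The 6 extra days are Monday, Tuesday, Wednesday, Thursday, Friday, Saturday — 5 of them qualify.
Total: 25 + 5 = 30.
Holidays: November 28, 2029 (Wed); December 9, 2029 (Sun); December 28, 2029 (Fri); December 29, 2029 (Sat).
2 of the 4 holidays fall on weekdays; the rest are weekends and were already excluded.
Business days: 30 − 2 = 28.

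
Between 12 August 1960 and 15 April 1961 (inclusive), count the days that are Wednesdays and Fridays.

71

12 August 1960 is a Friday.
From 12 August 1960 to 15 April 1961 is 247 days inclusive.
247 = 7 × 35 + 2, so there are 35 full weeks plus 2 extra days.
Each full week contributes 2 days from the set (Wed, Fri): 35 × 2 = 70.
The 2 extra days are Friday, Saturday — 1 of them qualifies.
Total: 70 + 1 = 71.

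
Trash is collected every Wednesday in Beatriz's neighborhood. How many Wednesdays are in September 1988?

Sep 1, 1988 is a Thursday.
The range spans 30 days (inclusive of both endpoints).
30 = 7 × 4 + 2, so there are 4 full weeks plus 2 extra days.
Each full week contributes one Wednesday: 4 so far.
The 2 extra days are Thursday, Friday — none qualify.
Total: 4 + 0 = 4.

4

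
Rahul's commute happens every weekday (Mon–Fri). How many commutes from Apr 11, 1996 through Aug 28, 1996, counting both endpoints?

Apr 11, 1996 is a Thursday.
That's 140 days from start to end, counting both.
140 = 7 × 20, so the span is exactly 20 full weeks.
Each full week contributes 5 weekdays (Mon–Fri): 20 × 5 = 100.

100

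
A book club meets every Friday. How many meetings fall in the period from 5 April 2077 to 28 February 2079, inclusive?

99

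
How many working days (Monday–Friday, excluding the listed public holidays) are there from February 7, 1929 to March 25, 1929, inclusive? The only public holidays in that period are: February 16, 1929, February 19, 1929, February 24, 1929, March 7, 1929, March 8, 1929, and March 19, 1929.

29 working days

February 7, 1929 is a Thursday.
That's 47 days from start to end, counting both.
47 = 7 × 6 + 5, so there are 6 full weeks plus 5 extra days.
Each full week contributes 5 weekdays (Mon–Fri): 6 × 5 = 30.
The 5 extra days are Thursday, Friday, Saturday, Sunday, Monday — 3 of them qualify.
Total: 30 + 3 = 33.
Holidays: February 16, 1929 (Sat); February 19, 1929 (Tue); February 24, 1929 (Sun); March 7, 1929 (Thu); March 8, 1929 (Fri); March 19, 1929 (Tue).
4 of the 6 holidays fall on weekdays; the rest are weekends and were already excluded.
Business days: 33 − 4 = 29.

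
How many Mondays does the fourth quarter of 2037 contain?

13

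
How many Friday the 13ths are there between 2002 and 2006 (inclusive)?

Friday-the-13ths by year:
2002: Sep, Dec
2003: Jun
2004: Feb, Aug
2005: May
2006: Jan, Oct

8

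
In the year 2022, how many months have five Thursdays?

4

A month has five Thursdays exactly when Thursday falls within its first (length − 28) days.
Jan: 31 days, starts Sat → 5 of Sat, Sun, Mon
Feb: 28 days, starts Tue → 5 of (none)
Mar: 31 days, starts Tue → 5 of Tue, Wed, Thu ✓
Apr: 30 days, starts Fri → 5 of Fri, Sat
May: 31 days, starts Sun → 5 of Sun, Mon, Tue
Jun: 30 days, starts Wed → 5 of Wed, Thu ✓
Jul: 31 days, starts Fri → 5 of Fri, Sat, Sun
Aug: 31 days, starts Mon → 5 of Mon, Tue, Wed
Sep: 30 days, starts Thu → 5 of Thu, Fri ✓
Oct: 31 days, starts Sat → 5 of Sat, Sun, Mon
Nov: 30 days, starts Tue → 5 of Tue, Wed
Dec: 31 days, starts Thu → 5 of Thu, Fri, Sat ✓
Months with five Thursdays: Mar, Jun, Sep, Dec.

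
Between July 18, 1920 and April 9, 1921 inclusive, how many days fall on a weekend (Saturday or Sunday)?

76

July 18, 1920 is a Sunday.
The range spans 266 days (inclusive of both endpoints).
266 = 7 × 38, so the span is exactly 38 full weeks.
Each full week contributes 2 weekend days (Sat, Sun): 38 × 2 = 76.
Total: 76.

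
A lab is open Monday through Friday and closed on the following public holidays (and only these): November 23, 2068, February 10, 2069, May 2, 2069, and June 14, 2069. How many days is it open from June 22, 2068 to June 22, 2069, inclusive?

258

June 22, 2068 is a Friday.
That's 366 days from start to end, counting both.
366 = 7 × 52 + 2, so there are 52 full weeks plus 2 extra days.
Each full week contributes 5 weekdays (Mon–Fri): 52 × 5 = 260.
The 2 extra days are Fri, Sat — 1 of them qualifies.
Total: 260 + 1 = 261.
Holidays: November 23, 2068 (Fri); February 10, 2069 (Sun); May 2, 2069 (Thu); June 14, 2069 (Fri).
3 of the 4 holidays fall on weekdays; the rest are weekends and were already excluded.
Business days: 261 − 3 = 258.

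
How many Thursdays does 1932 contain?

1932-01-01 is a Friday.
From 1932-01-01 to 1932-12-31 is 366 days inclusive.
366 = 7 × 52 + 2, so there are 52 full weeks plus 2 extra days.
Each full week contributes one Thursday: 52 so far.
The 2 extra days are Friday, Saturday — none qualify.
Total: 52 + 0 = 52.

52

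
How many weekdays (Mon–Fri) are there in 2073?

1 January 2073 is a Sunday.
That's 365 days from start to end, counting both.
365 = 7 × 52 + 1, so there are 52 full weeks plus 1 extra day.
Each full week contributes 5 weekdays (Mon–Fri): 52 × 5 = 260.
The 1 extra day is Sun — none qualify.
Total: 260 + 0 = 260.

260 weekdays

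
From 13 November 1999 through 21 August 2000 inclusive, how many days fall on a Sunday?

13 November 1999 is a Saturday.
That's 283 days from start to end, counting both.
283 = 7 × 40 + 3, so there are 40 full weeks plus 3 extra days.
Each full week contributes one Sunday: 40 so far.
The 3 extra days are Sat, Sun, Mon — 1 of them qualifies.
Total: 40 + 1 = 41.

41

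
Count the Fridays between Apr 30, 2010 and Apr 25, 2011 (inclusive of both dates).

Apr 30, 2010 is a Friday.
The range spans 361 days (inclusive of both endpoints).
361 = 7 × 51 + 4, so there are 51 full weeks plus 4 extra days.
Each full week contributes one Friday: 51 so far.
The 4 extra days are Friday, Saturday, Sunday, Monday — 1 of them qualifies.
Total: 51 + 1 = 52.

52 Fridays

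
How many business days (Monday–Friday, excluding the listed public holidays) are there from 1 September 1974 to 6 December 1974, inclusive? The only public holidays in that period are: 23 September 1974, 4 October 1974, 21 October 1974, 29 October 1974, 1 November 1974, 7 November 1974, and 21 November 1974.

1 September 1974 is a Sunday.
The range spans 97 days (inclusive of both endpoints).
97 = 7 × 13 + 6, so there are 13 full weeks plus 6 extra days.
Each full week contributes 5 weekdays (Mon–Fri): 13 × 5 = 65.
The 6 extra days are Sun, Mon, Tue, Wed, Thu, Fri — 5 of them qualify.
Total: 65 + 5 = 70.
Holidays: 23 September 1974 (Mon); 4 October 1974 (Fri); 21 October 1974 (Mon); 29 October 1974 (Tue); 1 November 1974 (Fri); 7 November 1974 (Thu); 21 November 1974 (Thu).
All 7 holidays fall on weekdays, so subtract 7.
Business days: 70 − 7 = 63.

63 business days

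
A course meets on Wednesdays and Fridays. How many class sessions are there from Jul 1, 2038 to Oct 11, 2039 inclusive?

Jul 1, 2038 is a Thursday.
From Jul 1, 2038 to Oct 11, 2039 is 468 days inclusive.
468 = 7 × 66 + 6, so there are 66 full weeks plus 6 extra days.
Each full week contributes 2 days from the set (Wed, Fri): 66 × 2 = 132.
The 6 extra days are Thu, Fri, Sat, Sun, Mon, Tue — 1 of them qualifies.
Total: 132 + 1 = 133.

133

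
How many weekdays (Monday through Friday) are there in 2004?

262 weekdays

1 January 2004 is a Thursday.
The range spans 366 days (inclusive of both endpoints).
366 = 7 × 52 + 2, so there are 52 full weeks plus 2 extra days.
Each full week contributes 5 weekdays (Mon–Fri): 52 × 5 = 260.
The 2 extra days are Thursday, Friday — 2 of them qualify.
Total: 260 + 2 = 262.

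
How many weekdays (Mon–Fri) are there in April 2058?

2058-04-01 is a Monday.
That's 30 days from start to end, counting both.
30 = 7 × 4 + 2, so there are 4 full weeks plus 2 extra days.
Each full week contributes 5 weekdays (Mon–Fri): 4 × 5 = 20.
The 2 extra days are Monday, Tuesday — 2 of them qualify.
Total: 20 + 2 = 22.

22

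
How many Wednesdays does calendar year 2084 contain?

January 1, 2084 is a Saturday.
The range spans 366 days (inclusive of both endpoints).
366 = 7 × 52 + 2, so there are 52 full weeks plus 2 extra days.
Each full week contributes one Wednesday: 52 so far.
The 2 extra days are Saturday, Sunday — none qualify.
Total: 52 + 0 = 52.

52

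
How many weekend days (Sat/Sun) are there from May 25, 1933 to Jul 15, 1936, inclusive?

328

May 25, 1933 is a Thursday.
From May 25, 1933 to Jul 15, 1936 is 1148 days inclusive.
1148 = 7 × 164, so the span is exactly 164 full weeks.
Each full week contributes 2 weekend days (Sat, Sun): 164 × 2 = 328.
Total: 328.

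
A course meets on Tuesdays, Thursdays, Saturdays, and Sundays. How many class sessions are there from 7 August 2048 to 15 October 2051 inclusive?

666

7 August 2048 is a Friday.
That's 1165 days from start to end, counting both.
1165 = 7 × 166 + 3, so there are 166 full weeks plus 3 extra days.
Each full week contributes 4 days from the set (Tue, Thu, Sat, Sun): 166 × 4 = 664.
The 3 extra days are Fri, Sat, Sun — 2 of them qualify.
Total: 664 + 2 = 666.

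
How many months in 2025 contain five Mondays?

A month has five Mondays exactly when Monday falls within its first (length − 28) days.
Jan: 31 days, starts Wed → 5 of Wed, Thu, Fri
Feb: 28 days, starts Sat → 5 of (none)
Mar: 31 days, starts Sat → 5 of Sat, Sun, Mon ✓
Apr: 30 days, starts Tue → 5 of Tue, Wed
May: 31 days, starts Thu → 5 of Thu, Fri, Sat
Jun: 30 days, starts Sun → 5 of Sun, Mon ✓
Jul: 31 days, starts Tue → 5 of Tue, Wed, Thu
Aug: 31 days, starts Fri → 5 of Fri, Sat, Sun
Sep: 30 days, starts Mon → 5 of Mon, Tue ✓
Oct: 31 days, starts Wed → 5 of Wed, Thu, Fri
Nov: 30 days, starts Sat → 5 of Sat, Sun
Dec: 31 days, starts Mon → 5 of Mon, Tue, Wed ✓
Months with five Mondays: Mar, Jun, Sep, Dec.

4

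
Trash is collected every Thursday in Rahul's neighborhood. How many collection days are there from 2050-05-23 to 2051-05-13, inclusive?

51

2050-05-23 is a Monday.
The range spans 356 days (inclusive of both endpoints).
356 = 7 × 50 + 6, so there are 50 full weeks plus 6 extra days.
Each full week contributes one Thursday: 50 so far.
The 6 extra days are Mon, Tue, Wed, Thu, Fri, Sat — 1 of them qualifies.
Total: 50 + 1 = 51.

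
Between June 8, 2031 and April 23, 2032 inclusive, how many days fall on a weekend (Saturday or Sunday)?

June 8, 2031 is a Sunday.
From June 8, 2031 to April 23, 2032 is 321 days inclusive.
321 = 7 × 45 + 6, so there are 45 full weeks plus 6 extra days.
Each full week contributes 2 weekend days (Sat, Sun): 45 × 2 = 90.
The 6 extra days are Sunday, Monday, Tuesday, Wednesday, Thursday, Friday — 1 of them qualifies.
Total: 90 + 1 = 91.

91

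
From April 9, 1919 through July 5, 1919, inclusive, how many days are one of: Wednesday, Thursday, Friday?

April 9, 1919 is a Wednesday.
The range spans 88 days (inclusive of both endpoints).
88 = 7 × 12 + 4, so there are 12 full weeks plus 4 extra days.
Each full week contributes 3 days from the set (Wed, Thu, Fri): 12 × 3 = 36.
The 4 extra days are Wed, Thu, Fri, Sat — 3 of them qualify.
Total: 36 + 3 = 39.

39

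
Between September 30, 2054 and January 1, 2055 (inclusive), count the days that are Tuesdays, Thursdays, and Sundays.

40

September 30, 2054 is a Wednesday.
From September 30, 2054 to January 1, 2055 is 94 days inclusive.
94 = 7 × 13 + 3, so there are 13 full weeks plus 3 extra days.
Each full week contributes 3 days from the set (Tue, Thu, Sun): 13 × 3 = 39.
The 3 extra days are Wednesday, Thursday, Friday — 1 of them qualifies.
Total: 39 + 1 = 40.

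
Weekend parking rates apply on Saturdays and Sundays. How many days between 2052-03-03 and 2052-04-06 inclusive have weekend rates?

10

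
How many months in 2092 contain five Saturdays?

A month has five Saturdays exactly when Saturday falls within its first (length − 28) days.
Jan: 31 days, starts Tue → 5 of Tue, Wed, Thu
Feb: 29 days, starts Fri → 5 of Fri
Mar: 31 days, starts Sat → 5 of Sat, Sun, Mon ✓
Apr: 30 days, starts Tue → 5 of Tue, Wed
May: 31 days, starts Thu → 5 of Thu, Fri, Sat ✓
Jun: 30 days, starts Sun → 5 of Sun, Mon
Jul: 31 days, starts Tue → 5 of Tue, Wed, Thu
Aug: 31 days, starts Fri → 5 of Fri, Sat, Sun ✓
Sep: 30 days, starts Mon → 5 of Mon, Tue
Oct: 31 days, starts Wed → 5 of Wed, Thu, Fri
Nov: 30 days, starts Sat → 5 of Sat, Sun ✓
Dec: 31 days, starts Mon → 5 of Mon, Tue, Wed
Months with five Saturdays: Mar, May, Aug, Nov.

4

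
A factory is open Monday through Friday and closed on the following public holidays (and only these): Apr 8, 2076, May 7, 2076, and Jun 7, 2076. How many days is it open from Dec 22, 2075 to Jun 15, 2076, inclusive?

Dec 22, 2075 is a Sunday.
The range spans 177 days (inclusive of both endpoints).
177 = 7 × 25 + 2, so there are 25 full weeks plus 2 extra days.
Each full week contributes 5 weekdays (Mon–Fri): 25 × 5 = 125.
The 2 extra days are Sunday, Monday — 1 of them qualifies.
Total: 125 + 1 = 126.
Holidays: Apr 8, 2076 (Wed); May 7, 2076 (Thu); Jun 7, 2076 (Sun).
2 of the 3 holidays fall on weekdays; the rest are weekends and were already excluded.
Business days: 126 − 2 = 124.

124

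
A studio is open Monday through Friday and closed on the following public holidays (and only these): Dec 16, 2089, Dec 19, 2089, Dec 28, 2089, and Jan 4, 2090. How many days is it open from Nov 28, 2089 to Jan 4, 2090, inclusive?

24

Nov 28, 2089 is a Monday.
The range spans 38 days (inclusive of both endpoints).
38 = 7 × 5 + 3, so there are 5 full weeks plus 3 extra days.
Each full week contributes 5 weekdays (Mon–Fri): 5 × 5 = 25.
The 3 extra days are Monday, Tuesday, Wednesday — 3 of them qualify.
Total: 25 + 3 = 28.
Holidays: Dec 16, 2089 (Fri); Dec 19, 2089 (Mon); Dec 28, 2089 (Wed); Jan 4, 2090 (Wed).
All 4 holidays fall on weekdays, so subtract 4.
Business days: 28 − 4 = 24.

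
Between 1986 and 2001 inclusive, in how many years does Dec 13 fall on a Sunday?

Day of week of December 13 in each year:
1986: Sat, 1987: Sun ✓, 1988: Tue, 1989: Wed, 1990: Thu, 1991: Fri, 1992: Sun ✓, 1993: Mon, 1994: Tue, 1995: Wed, 1996: Fri, 1997: Sat, 1998: Sun ✓, 1999: Mon, 2000: Wed, 2001: Thu
Sundays: 1987, 1992, 1998.

3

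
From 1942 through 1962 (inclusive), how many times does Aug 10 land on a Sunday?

3

Day of week of August 10 in each year:
1942: Mon, 1943: Tue, 1944: Thu, 1945: Fri, 1946: Sat, 1947: Sun ✓, 1948: Tue, 1949: Wed, 1950: Thu, 1951: Fri, 1952: Sun ✓, 1953: Mon, 1954: Tue, 1955: Wed, 1956: Fri, 1957: Sat, 1958: Sun ✓, 1959: Mon, 1960: Wed, 1961: Thu, 1962: Fri
Sundays: 1947, 1952, 1958.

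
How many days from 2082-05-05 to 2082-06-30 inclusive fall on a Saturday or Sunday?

16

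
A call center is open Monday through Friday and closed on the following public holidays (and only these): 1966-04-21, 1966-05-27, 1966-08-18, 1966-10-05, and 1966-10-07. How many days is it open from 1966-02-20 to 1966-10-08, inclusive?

1966-02-20 is a Sunday.
That's 231 days from start to end, counting both.
231 = 7 × 33, so the span is exactly 33 full weeks.
Each full week contributes 5 weekdays (Mon–Fri): 33 × 5 = 165.
Total: 165.
Holidays: 1966-04-21 (Thu); 1966-05-27 (Fri); 1966-08-18 (Thu); 1966-10-05 (Wed); 1966-10-07 (Fri).
All 5 holidays fall on weekdays, so subtract 5.
Business days: 165 − 5 = 160.

160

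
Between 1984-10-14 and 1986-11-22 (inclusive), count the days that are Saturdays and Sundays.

220

1984-10-14 is a Sunday.
From 1984-10-14 to 1986-11-22 is 770 days inclusive.
770 = 7 × 110, so the span is exactly 110 full weeks.
Each full week contributes 2 days from the set (Sat, Sun): 110 × 2 = 220.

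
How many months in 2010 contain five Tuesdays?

A month has five Tuesdays exactly when Tuesday falls within its first (length − 28) days.
Jan: 31 days, starts Fri → 5 of Fri, Sat, Sun
Feb: 28 days, starts Mon → 5 of (none)
Mar: 31 days, starts Mon → 5 of Mon, Tue, Wed ✓
Apr: 30 days, starts Thu → 5 of Thu, Fri
May: 31 days, starts Sat → 5 of Sat, Sun, Mon
Jun: 30 days, starts Tue → 5 of Tue, Wed ✓
Jul: 31 days, starts Thu → 5 of Thu, Fri, Sat
Aug: 31 days, starts Sun → 5 of Sun, Mon, Tue ✓
Sep: 30 days, starts Wed → 5 of Wed, Thu
Oct: 31 days, starts Fri → 5 of Fri, Sat, Sun
Nov: 30 days, starts Mon → 5 of Mon, Tue ✓
Dec: 31 days, starts Wed → 5 of Wed, Thu, Fri
Months with five Tuesdays: Mar, Jun, Aug, Nov.

4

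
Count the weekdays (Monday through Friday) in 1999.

Jan 1, 1999 is a Friday.
That's 365 days from start to end, counting both.
365 = 7 × 52 + 1, so there are 52 full weeks plus 1 extra day.
Each full week contributes 5 weekdays (Mon–Fri): 52 × 5 = 260.
The 1 extra day is Fri — 1 of them qualifies.
Total: 260 + 1 = 261.

261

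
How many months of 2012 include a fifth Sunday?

A month has five Sundays exactly when Sunday falls within its first (length − 28) days.
Jan: 31 days, starts Sun → 5 of Sun, Mon, Tue ✓
Feb: 29 days, starts Wed → 5 of Wed
Mar: 31 days, starts Thu → 5 of Thu, Fri, Sat
Apr: 30 days, starts Sun → 5 of Sun, Mon ✓
May: 31 days, starts Tue → 5 of Tue, Wed, Thu
Jun: 30 days, starts Fri → 5 of Fri, Sat
Jul: 31 days, starts Sun → 5 of Sun, Mon, Tue ✓
Aug: 31 days, starts Wed → 5 of Wed, Thu, Fri
Sep: 30 days, starts Sat → 5 of Sat, Sun ✓
Oct: 31 days, starts Mon → 5 of Mon, Tue, Wed
Nov: 30 days, starts Thu → 5 of Thu, Fri
Dec: 31 days, starts Sat → 5 of Sat, Sun, Mon ✓
Months with five Sundays: Jan, Apr, Jul, Sep, Dec.

5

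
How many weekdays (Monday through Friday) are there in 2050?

260 weekdays

Jan 1, 2050 is a Saturday.
The range spans 365 days (inclusive of both endpoints).
365 = 7 × 52 + 1, so there are 52 full weeks plus 1 extra day.
Each full week contributes 5 weekdays (Mon–Fri): 52 × 5 = 260.
The 1 extra day is Sat — none qualify.
Total: 260 + 0 = 260.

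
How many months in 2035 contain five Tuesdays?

4

A month has five Tuesdays exactly when Tuesday falls within its first (length − 28) days.
Jan: 31 days, starts Mon → 5 of Mon, Tue, Wed ✓
Feb: 28 days, starts Thu → 5 of (none)
Mar: 31 days, starts Thu → 5 of Thu, Fri, Sat
Apr: 30 days, starts Sun → 5 of Sun, Mon
May: 31 days, starts Tue → 5 of Tue, Wed, Thu ✓
Jun: 30 days, starts Fri → 5 of Fri, Sat
Jul: 31 days, starts Sun → 5 of Sun, Mon, Tue ✓
Aug: 31 days, starts Wed → 5 of Wed, Thu, Fri
Sep: 30 days, starts Sat → 5 of Sat, Sun
Oct: 31 days, starts Mon → 5 of Mon, Tue, Wed ✓
Nov: 30 days, starts Thu → 5 of Thu, Fri
Dec: 31 days, starts Sat → 5 of Sat, Sun, Mon
Months with five Tuesdays: Jan, May, Jul, Oct.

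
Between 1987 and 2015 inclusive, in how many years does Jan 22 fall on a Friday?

4

Day of week of January 22 in each year:
1987: Thu, 1988: Fri ✓, 1989: Sun, 1990: Mon, 1991: Tue, 1992: Wed, 1993: Fri ✓, 1994: Sat, 1995: Sun, 1996: Mon, 1997: Wed, 1998: Thu, 1999: Fri ✓, 2000: Sat, 2001: Mon, 2002: Tue, 2003: Wed, 2004: Thu, 2005: Sat, 2006: Sun, 2007: Mon, 2008: Tue, 2009: Thu, 2010: Fri ✓, 2011: Sat, 2012: Sun, 2013: Tue, 2014: Wed, 2015: Thu
Fridays: 1988, 1993, 1999, 2010.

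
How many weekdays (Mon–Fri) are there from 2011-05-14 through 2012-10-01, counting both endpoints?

2011-05-14 is a Saturday.
That's 507 days from start to end, counting both.
507 = 7 × 72 + 3, so there are 72 full weeks plus 3 extra days.
Each full week contributes 5 weekdays (Mon–Fri): 72 × 5 = 360.
The 3 extra days are Sat, Sun, Mon — 1 of them qualifies.
Total: 360 + 1 = 361.

361 weekdays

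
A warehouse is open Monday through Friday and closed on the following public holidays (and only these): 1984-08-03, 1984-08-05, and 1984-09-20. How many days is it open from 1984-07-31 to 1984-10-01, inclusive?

1984-07-31 is a Tuesday.
That's 63 days from start to end, counting both.
63 = 7 × 9, so the span is exactly 9 full weeks.
Each full week contributes 5 weekdays (Mon–Fri): 9 × 5 = 45.
Holidays: 1984-08-03 (Fri); 1984-08-05 (Sun); 1984-09-20 (Thu).
2 of the 3 holidays fall on weekdays; the rest are weekends and were already excluded.
Business days: 45 − 2 = 43.

43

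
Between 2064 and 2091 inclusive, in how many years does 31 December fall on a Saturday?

4

Day of week of December 31 in each year:
2064: Wed, 2065: Thu, 2066: Fri, 2067: Sat ✓, 2068: Mon, 2069: Tue, 2070: Wed, 2071: Thu, 2072: Sat ✓, 2073: Sun, 2074: Mon, 2075: Tue, 2076: Thu, 2077: Fri, 2078: Sat ✓, 2079: Sun, 2080: Tue, 2081: Wed, 2082: Thu, 2083: Fri, 2084: Sun, 2085: Mon, 2086: Tue, 2087: Wed, 2088: Fri, 2089: Sat ✓, 2090: Sun, 2091: Mon
Saturdays: 2067, 2072, 2078, 2089.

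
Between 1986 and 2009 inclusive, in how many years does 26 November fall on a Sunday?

4

Day of week of November 26 in each year:
1986: Wed, 1987: Thu, 1988: Sat, 1989: Sun ✓, 1990: Mon, 1991: Tue, 1992: Thu, 1993: Fri, 1994: Sat, 1995: Sun ✓, 1996: Tue, 1997: Wed, 1998: Thu, 1999: Fri, 2000: Sun ✓, 2001: Mon, 2002: Tue, 2003: Wed, 2004: Fri, 2005: Sat, 2006: Sun ✓, 2007: Mon, 2008: Wed, 2009: Thu
Sundays: 1989, 1995, 2000, 2006.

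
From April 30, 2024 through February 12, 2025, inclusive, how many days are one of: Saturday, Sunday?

82

April 30, 2024 is a Tuesday.
The range spans 289 days (inclusive of both endpoints).
289 = 7 × 41 + 2, so there are 41 full weeks plus 2 extra days.
Each full week contributes 2 days from the set (Sat, Sun): 41 × 2 = 82.
The 2 extra days are Tuesday, Wednesday — none qualify.
Total: 82 + 0 = 82.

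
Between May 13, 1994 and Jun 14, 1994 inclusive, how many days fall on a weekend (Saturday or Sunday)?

May 13, 1994 is a Friday.
That's 33 days from start to end, counting both.
33 = 7 × 4 + 5, so there are 4 full weeks plus 5 extra days.
Each full week contributes 2 weekend days (Sat, Sun): 4 × 2 = 8.
The 5 extra days are Fri, Sat, Sun, Mon, Tue — 2 of them qualify.
Total: 8 + 2 = 10.

10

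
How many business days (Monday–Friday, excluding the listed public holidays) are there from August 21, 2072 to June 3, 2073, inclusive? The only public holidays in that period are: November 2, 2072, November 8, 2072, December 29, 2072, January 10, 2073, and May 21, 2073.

201 business days

August 21, 2072 is a Sunday.
That's 287 days from start to end, counting both.
287 = 7 × 41, so the span is exactly 41 full weeks.
Each full week contributes 5 weekdays (Mon–Fri): 41 × 5 = 205.
Holidays: November 2, 2072 (Wed); November 8, 2072 (Tue); December 29, 2072 (Thu); January 10, 2073 (Tue); May 21, 2073 (Sun).
4 of the 5 holidays fall on weekdays; the rest are weekends and were already excluded.
Business days: 205 − 4 = 201.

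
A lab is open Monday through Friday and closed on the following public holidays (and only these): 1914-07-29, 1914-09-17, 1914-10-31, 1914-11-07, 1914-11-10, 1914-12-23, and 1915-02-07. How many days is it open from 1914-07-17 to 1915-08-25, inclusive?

1914-07-17 is a Friday.
That's 405 days from start to end, counting both.
405 = 7 × 57 + 6, so there are 57 full weeks plus 6 extra days.
Each full week contributes 5 weekdays (Mon–Fri): 57 × 5 = 285.
The 6 extra days are Fri, Sat, Sun, Mon, Tue, Wed — 4 of them qualify.
Total: 285 + 4 = 289.
Holidays: 1914-07-29 (Wed); 1914-09-17 (Thu); 1914-10-31 (Sat); 1914-11-07 (Sat); 1914-11-10 (Tue); 1914-12-23 (Wed); 1915-02-07 (Sun).
4 of the 7 holidays fall on weekdays; the rest are weekends and were already excluded.
Business days: 289 − 4 = 285.

285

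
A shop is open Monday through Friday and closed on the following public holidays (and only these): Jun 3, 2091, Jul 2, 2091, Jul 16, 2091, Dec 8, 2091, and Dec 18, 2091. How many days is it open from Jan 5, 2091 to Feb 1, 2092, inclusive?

Jan 5, 2091 is a Friday.
That's 393 days from start to end, counting both.
393 = 7 × 56 + 1, so there are 56 full weeks plus 1 extra day.
Each full week contributes 5 weekdays (Mon–Fri): 56 × 5 = 280.
The 1 extra day is Fri — 1 of them qualifies.
Total: 280 + 1 = 281.
Holidays: Jun 3, 2091 (Sun); Jul 2, 2091 (Mon); Jul 16, 2091 (Mon); Dec 8, 2091 (Sat); Dec 18, 2091 (Tue).
3 of the 5 holidays fall on weekdays; the rest are weekends and were already excluded.
Business days: 281 − 3 = 278.

278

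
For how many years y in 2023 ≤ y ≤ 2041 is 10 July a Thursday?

3

Day of week of July 10 in each year:
2023: Mon, 2024: Wed, 2025: Thu ✓, 2026: Fri, 2027: Sat, 2028: Mon, 2029: Tue, 2030: Wed, 2031: Thu ✓, 2032: Sat, 2033: Sun, 2034: Mon, 2035: Tue, 2036: Thu ✓, 2037: Fri, 2038: Sat, 2039: Sun, 2040: Tue, 2041: Wed
Thursdays: 2025, 2031, 2036.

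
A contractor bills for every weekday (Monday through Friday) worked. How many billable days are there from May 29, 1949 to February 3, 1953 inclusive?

962

May 29, 1949 is a Sunday.
From May 29, 1949 to February 3, 1953 is 1347 days inclusive.
1347 = 7 × 192 + 3, so there are 192 full weeks plus 3 extra days.
Each full week contributes 5 weekdays (Mon–Fri): 192 × 5 = 960.
The 3 extra days are Sunday, Monday, Tuesday — 2 of them qualify.
Total: 960 + 2 = 962.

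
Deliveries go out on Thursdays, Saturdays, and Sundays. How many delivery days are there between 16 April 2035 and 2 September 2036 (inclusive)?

216

16 April 2035 is a Monday.
The range spans 506 days (inclusive of both endpoints).
506 = 7 × 72 + 2, so there are 72 full weeks plus 2 extra days.
Each full week contributes 3 days from the set (Thu, Sat, Sun): 72 × 3 = 216.
The 2 extra days are Mon, Tue — none qualify.
Total: 216 + 0 = 216.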